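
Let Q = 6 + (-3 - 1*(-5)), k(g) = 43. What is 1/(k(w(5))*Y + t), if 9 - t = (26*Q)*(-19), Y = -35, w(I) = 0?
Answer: 1/2456 ≈ 0.00040717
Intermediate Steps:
Q = 8 (Q = 6 + (-3 + 5) = 6 + 2 = 8)
t = 3961 (t = 9 - 26*8*(-19) = 9 - 208*(-19) = 9 - 1*(-3952) = 9 + 3952 = 3961)
1/(k(w(5))*Y + t) = 1/(43*(-35) + 3961) = 1/(-1505 + 3961) = 1/2456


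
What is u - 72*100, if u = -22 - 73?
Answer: -7295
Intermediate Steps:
u = -95
u - 72*100 = -95 - 72*100 = -95 - 7200 = -7295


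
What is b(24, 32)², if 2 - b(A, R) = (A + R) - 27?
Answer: 729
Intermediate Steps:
b(A, R) = 29 - A - R (b(A, R) = 2 - ((A + R) - 27) = 2 - (-27 + A + R) = 2 + (27 - A - R) = 29 - A - R)
b(24, 32)² = (29 - 1*24 - 1*32)² = (29 - 24 - 32)² = (-27)² = 729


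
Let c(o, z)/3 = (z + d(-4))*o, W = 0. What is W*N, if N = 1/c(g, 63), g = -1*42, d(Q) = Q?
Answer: 0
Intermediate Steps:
g = -42
c(o, z) = 3*o*(-4 + z) (c(o, z) = 3*((z - 4)*o) = 3*((-4 + z)*o) = 3*(o*(-4 + z)) = 3*o*(-4 + z))
N = -1/7434 (N = 1/(3*(-42)*(-4 + 63)) = 1/(3*(-42)*59) = 1/(-7434) = -1/7434 ≈ -0.00013452)
W*N = 0*(-1/7434) = 0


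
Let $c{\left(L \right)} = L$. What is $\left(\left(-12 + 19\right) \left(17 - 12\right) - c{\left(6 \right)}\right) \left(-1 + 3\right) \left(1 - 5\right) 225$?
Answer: $-52200$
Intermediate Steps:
$\left(\left(-12 + 19\right) \left(17 - 12\right) - c{\left(6 \right)}\right) \left(-1 + 3\right) \left(1 - 5\right) 225 = \left(\left(-12 + 19\right) \left(17 - 12\right) - 6\right) \left(-1 + 3\right) \left(1 - 5\right) 225 = \left(7 \cdot 5 - 6\right) 2 \left(1 - 5\right) 225 = \left(35 - 6\right) 2 \left(-4\right) 225 = 29 \left(-8\right) 225 = \left(-232\right) 225 = -52200$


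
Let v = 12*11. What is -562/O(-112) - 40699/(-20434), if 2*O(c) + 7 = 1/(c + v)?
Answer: 465013481/2840326 ≈ 163.72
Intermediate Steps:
v = 132
O(c) = -7/2 + 1/(2*(132 + c)) (O(c) = -7/2 + 1/(2*(c + 132)) = -7/2 + 1/(2*(132 + c)))
-562/O(-112) - 40699/(-20434) = -562*2*(132 - 112)/(-923 - 7*(-112)) - 40699/(-20434) = -562*40/(-923 + 784) - 40699*(-1/20434) = -562/((1/2)*(1/20)*(-139)) + 40699/20434 = -562/(-139/40) + 40699/20434 = -562*(-40/139) + 40699/20434 = 22480/139 + 40699/20434 = 465013481/2840326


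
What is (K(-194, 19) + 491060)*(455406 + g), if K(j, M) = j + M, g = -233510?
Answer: 108925417960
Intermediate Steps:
K(j, M) = M + j
(K(-194, 19) + 491060)*(455406 + g) = ((19 - 194) + 491060)*(455406 - 233510) = (-175 + 491060)*221896 = 490885*221896 = 108925417960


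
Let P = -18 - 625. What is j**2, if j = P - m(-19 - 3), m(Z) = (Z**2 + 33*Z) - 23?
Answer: 142884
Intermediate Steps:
P = -643
m(Z) = -23 + Z**2 + 33*Z
j = -378 (j = -643 - (-23 + (-19 - 3)**2 + 33*(-19 - 3)) = -643 - (-23 + (-22)**2 + 33*(-22)) = -643 - (-23 + 484 - 726) = -643 - 1*(-265) = -643 + 265 = -378)
j**2 = (-378)**2 = 142884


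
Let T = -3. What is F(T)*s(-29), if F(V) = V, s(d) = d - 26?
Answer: 165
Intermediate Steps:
s(d) = -26 + d
F(T)*s(-29) = -3*(-26 - 29) = -3*(-55) = 165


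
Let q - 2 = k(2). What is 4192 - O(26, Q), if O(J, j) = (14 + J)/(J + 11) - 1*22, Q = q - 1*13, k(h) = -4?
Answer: 155878/37 ≈ 4212.9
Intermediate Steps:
q = -2 (q = 2 - 4 = -2)
Q = -15 (Q = -2 - 1*13 = -2 - 13 = -15)
O(J, j) = -22 + (14 + J)/(11 + J) (O(J, j) = (14 + J)/(11 + J) - 22 = -22 + (14 + J)/(11 + J))
4192 - O(26, Q) = 4192 - 3*(-76 - 7*26)/(11 + 26) = 4192 - 3*(-76 - 182)/37 = 4192 - 3*(-258)/37 = 4192 - 1*(-774/37) = 4192 + 774/37 = 155878/37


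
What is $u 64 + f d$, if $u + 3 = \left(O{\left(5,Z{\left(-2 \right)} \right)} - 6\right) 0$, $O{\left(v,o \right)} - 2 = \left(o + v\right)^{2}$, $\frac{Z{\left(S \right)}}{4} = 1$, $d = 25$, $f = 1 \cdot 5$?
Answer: $-67$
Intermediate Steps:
$f = 5$
$Z{\left(S \right)} = 4$ ($Z{\left(S \right)} = 4 \cdot 1 = 4$)
$O{\left(v,o \right)} = 2 + \left(o + v\right)^{2}$
$u = -3$ ($u = -3 + \left(\left(2 + \left(4 + 5\right)^{2}\right) - 6\right) 0 = -3 + \left(\left(2 + 9^{2}\right) - 6\right) 0 = -3 + \left(\left(2 + 81\right) - 6\right) 0 = -3 + \left(83 - 6\right) 0 = -3 + 77 \cdot 0 = -3 + 0 = -3$)
$u 64 + f d = \left(-3\right) 64 + 5 \cdot 25 = -192 + 125 = -67$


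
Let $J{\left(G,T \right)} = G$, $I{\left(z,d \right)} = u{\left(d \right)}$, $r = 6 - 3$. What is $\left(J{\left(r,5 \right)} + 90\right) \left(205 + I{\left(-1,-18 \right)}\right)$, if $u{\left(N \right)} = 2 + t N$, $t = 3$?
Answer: $14229$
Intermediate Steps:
$r = 3$
$u{\left(N \right)} = 2 + 3 N$
$I{\left(z,d \right)} = 2 + 3 d$
$\left(J{\left(r,5 \right)} + 90\right) \left(205 + I{\left(-1,-18 \right)}\right) = \left(3 + 90\right) \left(205 + \left(2 + 3 \left(-18\right)\right)\right) = 93 \left(205 + \left(2 - 54\right)\right) = 93 \left(205 - 52\right) = 93 \cdot 153 = 14229$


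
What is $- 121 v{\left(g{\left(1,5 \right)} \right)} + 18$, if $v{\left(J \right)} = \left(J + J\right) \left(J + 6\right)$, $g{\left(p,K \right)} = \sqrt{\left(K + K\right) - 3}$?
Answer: $-1676 - 1452 \sqrt{7} \approx -5517.6$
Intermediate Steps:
$g{\left(p,K \right)} = \sqrt{-3 + 2 K}$ ($g{\left(p,K \right)} = \sqrt{2 K - 3} = \sqrt{-3 + 2 K}$)
$v{\left(J \right)} = 2 J \left(6 + J\right)$
$- 121 v{\left(g{\left(1,5 \right)} \right)} + 18 = - 121 \cdot 2 \sqrt{-3 + 2 \cdot 5} \left(6 + \sqrt{-3 + 2 \cdot 5}\right) + 18 = - 121 \cdot 2 \sqrt{-3 + 10} \left(6 + \sqrt{-3 + 10}\right) + 18 = - 121 \cdot 2 \sqrt{7} \left(6 + \sqrt{7}\right) + 18 = - 242 \sqrt{7} \left(6 + \sqrt{7}\right) + 18 = 18 - 242 \sqrt{7} \left(6 + \sqrt{7}\right)$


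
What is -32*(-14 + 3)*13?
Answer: 4576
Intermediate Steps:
-32*(-14 + 3)*13 = -32*(-11)*13 = 352*13 = 4576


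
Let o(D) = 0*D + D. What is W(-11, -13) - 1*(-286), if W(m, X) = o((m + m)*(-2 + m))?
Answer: 572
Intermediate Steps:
o(D) = D (o(D) = 0 + D = D)
W(m, X) = 2*m*(-2 + m) (W(m, X) = (m + m)*(-2 + m) = (2*m)*(-2 + m) = 2*m*(-2 + m))
W(-11, -13) - 1*(-286) = 2*(-11)*(-2 - 11) - 1*(-286) = 2*(-11)*(-13) + 286 = 286 + 286 = 572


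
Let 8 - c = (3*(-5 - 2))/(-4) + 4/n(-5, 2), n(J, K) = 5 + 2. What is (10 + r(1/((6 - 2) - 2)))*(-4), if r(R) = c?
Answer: -341/7 ≈ -48.714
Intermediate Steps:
n(J, K) = 7
c = 61/28 (c = 8 - ((3*(-5 - 2))/(-4) + 4/7) = 8 - ((3*(-7))*(-1/4) + 4*(1/7)) = 8 - (-21*(-1/4) + 4/7) = 8 - (21/4 + 4/7) = 8 - 1*163/28 = 8 - 163/28 = 61/28 ≈ 2.1786)
r(R) = 61/28
(10 + r(1/((6 - 2) - 2)))*(-4) = (10 + 61/28)*(-4) = (341/28)*(-4) = -341/7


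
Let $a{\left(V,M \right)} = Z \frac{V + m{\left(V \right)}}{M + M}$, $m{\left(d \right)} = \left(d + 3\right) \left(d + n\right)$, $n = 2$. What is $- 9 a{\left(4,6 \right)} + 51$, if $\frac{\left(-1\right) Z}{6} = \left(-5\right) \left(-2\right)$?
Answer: $2121$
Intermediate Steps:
$m{\left(d \right)} = \left(2 + d\right) \left(3 + d\right)$ ($m{\left(d \right)} = \left(d + 3\right) \left(d + 2\right) = \left(3 + d\right) \left(2 + d\right) = \left(2 + d\right) \left(3 + d\right)$)
$Z = -60$ ($Z = - 6 \left(\left(-5\right) \left(-2\right)\right) = \left(-6\right) 10 = -60$)
$a{\left(V,M \right)} = - \frac{30 \left(6 + V^{2} + 6 V\right)}{M}$ ($a{\left(V,M \right)} = - 60 \frac{V + \left(6 + V^{2} + 5 V\right)}{M + M} = - 60 \frac{6 + V^{2} + 6 V}{2 M} = - \frac{30 \left(6 + V^{2} + 6 V\right)}{M}$)
$- 9 a{\left(4,6 \right)} + 51 = - 9 \frac{30 \left(-6 - 4^{2} - 24\right)}{6} + 51 = - 9 \cdot 30 \cdot \frac{1}{6} \left(-6 - 16 - 24\right) + 51 = - 9 \cdot 30 \cdot \frac{1}{6} \left(-46\right) + 51 = \left(-9\right) \left(-230\right) + 51 = 2070 + 51 = 2121$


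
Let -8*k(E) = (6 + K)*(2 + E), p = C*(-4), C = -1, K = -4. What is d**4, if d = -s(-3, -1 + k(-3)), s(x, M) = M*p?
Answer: 81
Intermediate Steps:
p = 4 (p = -1*(-4) = 4)
k(E) = -1/2 - E/4 (k(E) = -(6 - 4)*(2 + E)/8 = -(2 + E)/4 = -(4 + 2*E)/8 = -1/2 - E/4)
s(x, M) = 4*M (s(x, M) = M*4 = 4*M)
d = 3 (d = -4*(-1 + (-1/2 - 1/4*(-3))) = -4*(-1 + (-1/2 + 3/4)) = -4*(-1 + 1/4) = -4*(-3)/4 = -1*(-3) = 3)
d**4 = 3**4 = 81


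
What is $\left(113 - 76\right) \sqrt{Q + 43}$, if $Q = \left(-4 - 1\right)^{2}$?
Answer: $74 \sqrt{17} \approx 305.11$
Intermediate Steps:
$Q = 25$ ($Q = \left(-5\right)^{2} = 25$)
$\left(113 - 76\right) \sqrt{Q + 43} = \left(113 - 76\right) \sqrt{25 + 43} = 37 \sqrt{68} = 37 \cdot 2 \sqrt{17} = 74 \sqrt{17}$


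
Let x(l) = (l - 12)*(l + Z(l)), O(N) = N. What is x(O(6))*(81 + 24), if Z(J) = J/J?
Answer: -4410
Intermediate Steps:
Z(J) = 1
x(l) = (1 + l)*(-12 + l) (x(l) = (l - 12)*(l + 1) = (-12 + l)*(1 + l) = (1 + l)*(-12 + l))
x(O(6))*(81 + 24) = (-12 + 6² - 11*6)*(81 + 24) = (-12 + 36 - 66)*105 = -42*105 = -4410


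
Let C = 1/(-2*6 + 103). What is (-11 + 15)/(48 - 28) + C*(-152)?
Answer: -669/455 ≈ -1.4703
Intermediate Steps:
C = 1/91 (C = 1/(-12 + 103) = 1/91 ≈ 0.010989)
(-11 + 15)/(48 - 28) + C*(-152) = (-11 + 15)/(48 - 28) + (1/91)*(-152) = 4/20 - 152/91 = 4*(1/20) - 152/91 = ⅕ - 152/91 = -669/455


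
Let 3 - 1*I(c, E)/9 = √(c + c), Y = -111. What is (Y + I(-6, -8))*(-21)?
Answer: 1764 + 378*I*√3 ≈ 1764.0 + 654.71*I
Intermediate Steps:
I(c, E) = 27 - 9*√2*√c (I(c, E) = 27 - 9*√(c + c) = 27 - 9*√2*√c)
(Y + I(-6, -8))*(-21) = (-111 + (27 - 9*√2*√(-6)))*(-21) = (-111 + (27 - 9*√2*I*√6))*(-21) = (-111 + (27 - 18*I*√3))*(-21) = (-84 - 18*I*√3)*(-21) = 1764 + 378*I*√3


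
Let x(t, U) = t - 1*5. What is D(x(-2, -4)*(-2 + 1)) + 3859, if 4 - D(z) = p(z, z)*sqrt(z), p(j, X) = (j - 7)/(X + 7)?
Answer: 3863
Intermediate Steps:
p(j, X) = (-7 + j)/(7 + X)
x(t, U) = -5 + t (x(t, U) = t - 5 = -5 + t)
D(z) = 4 - sqrt(z)*(-7 + z)/(7 + z) (D(z) = 4 - (-7 + z)/(7 + z)*sqrt(z) = 4 - sqrt(z)*(-7 + z)/(7 + z))
D(x(-2, -4)*(-2 + 1)) + 3859 = (28 + 4*((-5 - 2)*(-2 + 1)) + sqrt((-5 - 2)*(-2 + 1))*(7 - (-5 - 2)*(-2 + 1)))/(7 + (-5 - 2)*(-2 + 1)) + 3859 = (28 + 4*(-7*(-1)) + sqrt(-7*(-1))*(7 - (-7)*(-1)))/(7 - 7*(-1)) + 3859 = (28 + 4*7 + sqrt(7)*(7 - 1*7))/(7 + 7) + 3859 = (28 + 28 + sqrt(7)*(7 - 7))/14 + 3859 = (28 + 28 + sqrt(7)*0)/14 + 3859 = (28 + 28 + 0)/14 + 3859 = (1/14)*56 + 3859 = 4 + 3859 = 3863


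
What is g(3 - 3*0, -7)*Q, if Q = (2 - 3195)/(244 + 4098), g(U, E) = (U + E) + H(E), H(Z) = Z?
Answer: 35123/4342 ≈ 8.0891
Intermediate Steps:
g(U, E) = U + 2*E (g(U, E) = (U + E) + E = (E + U) + E = U + 2*E)
Q = -3193/4342 ≈ -0.73538
g(3 - 3*0, -7)*Q = ((3 - 3*0) + 2*(-7))*(-3193/4342) = ((3 + 0) - 14)*(-3193/4342) = (3 - 14)*(-3193/4342) = -11*(-3193/4342) = 35123/4342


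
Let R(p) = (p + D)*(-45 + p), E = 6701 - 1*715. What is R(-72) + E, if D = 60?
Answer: 7390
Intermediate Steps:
E = 5986 (E = 6701 - 715 = 5986)
R(p) = (-45 + p)*(60 + p) (R(p) = (p + 60)*(-45 + p) = (60 + p)*(-45 + p) = (-45 + p)*(60 + p))
R(-72) + E = (-2700 + (-72)² + 15*(-72)) + 5986 = (-2700 + 5184 - 1080) + 5986 = 1404 + 5986 = 7390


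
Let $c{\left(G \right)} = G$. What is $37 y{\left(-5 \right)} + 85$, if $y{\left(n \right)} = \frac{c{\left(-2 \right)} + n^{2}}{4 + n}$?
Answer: $-766$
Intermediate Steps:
$y{\left(n \right)} = \frac{-2 + n^{2}}{4 + n}$
$37 y{\left(-5 \right)} + 85 = 37 \frac{-2 + \left(-5\right)^{2}}{4 - 5} + 85 = 37 \frac{-2 + 25}{-1} + 85 = 37 \left(\left(-1\right) 23\right) + 85 = 37 \left(-23\right) + 85 = -851 + 85 = -766$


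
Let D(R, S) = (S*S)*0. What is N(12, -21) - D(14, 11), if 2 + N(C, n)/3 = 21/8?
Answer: 15/8 ≈ 1.8750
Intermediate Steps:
N(C, n) = 15/8 (N(C, n) = -6 + 3*(21/8) = -6 + 63/8 = 15/8)
D(R, S) = 0 (D(R, S) = S²*0 = 0)
N(12, -21) - D(14, 11) = 15/8 - 1*0 = 15/8 + 0 = 15/8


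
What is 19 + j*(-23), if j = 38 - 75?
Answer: 870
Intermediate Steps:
j = -37
19 + j*(-23) = 19 - 37*(-23) = 19 + 851 = 870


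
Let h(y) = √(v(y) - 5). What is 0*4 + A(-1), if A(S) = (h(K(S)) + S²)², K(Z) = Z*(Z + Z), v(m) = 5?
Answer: 1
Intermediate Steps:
K(Z) = 2*Z² (K(Z) = Z*(2*Z) = 2*Z²)
h(y) = 0 (h(y) = √(5 - 5) = √0 = 0)
A(S) = S⁴ (A(S) = (0 + S²)² = (S²)² = S⁴)
0*4 + A(-1) = 0*4 + (-1)⁴ = 0 + 1 = 1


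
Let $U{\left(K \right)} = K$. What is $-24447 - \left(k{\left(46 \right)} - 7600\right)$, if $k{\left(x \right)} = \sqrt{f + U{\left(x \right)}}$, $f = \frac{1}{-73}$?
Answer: $-16847 - \frac{3 \sqrt{27229}}{73} \approx -16854.0$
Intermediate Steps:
$f = - \frac{1}{73} \approx -0.013699$
$k{\left(x \right)} = \sqrt{- \frac{1}{73} + x}$
$-24447 - \left(k{\left(46 \right)} - 7600\right) = -24447 - \left(\frac{\sqrt{-73 + 5329 \cdot 46}}{73} - 7600\right) = -24447 - \left(\frac{\sqrt{-73 + 245134}}{73} - 7600\right) = -24447 - \left(\frac{\sqrt{245061}}{73} - 7600\right) = -24447 - \left(\frac{3 \sqrt{27229}}{73} - 7600\right) = -24447 - \left(-7600 + \frac{3 \sqrt{27229}}{73}\right) = -24447 + \left(7600 - \frac{3 \sqrt{27229}}{73}\right) = -16847 - \frac{3 \sqrt{27229}}{73}$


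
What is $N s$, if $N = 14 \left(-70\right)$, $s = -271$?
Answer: $265580$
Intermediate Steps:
$N = -980$
$N s = \left(-980\right) \left(-271\right) = 265580$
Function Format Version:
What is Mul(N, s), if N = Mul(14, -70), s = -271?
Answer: 265580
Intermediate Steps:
N = -980
Mul(N, s) = Mul(-980, -271) = 265580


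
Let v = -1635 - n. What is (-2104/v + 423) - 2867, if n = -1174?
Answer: -1124580/461 ≈ -2439.4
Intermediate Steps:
v = -461 (v = -1635 - 1*(-1174) = -1635 + 1174 = -461)
(-2104/v + 423) - 2867 = (-2104/(-461) + 423) - 2867 = (-2104*(-1/461) + 423) - 2867 = (2104/461 + 423) - 2867 = 197107/461 - 2867 = -1124580/461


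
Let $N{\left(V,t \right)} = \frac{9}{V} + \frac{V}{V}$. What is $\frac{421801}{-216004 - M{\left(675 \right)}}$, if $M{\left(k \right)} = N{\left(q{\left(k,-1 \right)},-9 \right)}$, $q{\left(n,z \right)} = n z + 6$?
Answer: $- \frac{94061623}{48169112} \approx -1.9527$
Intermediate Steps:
$q{\left(n,z \right)} = 6 + n z$
$N{\left(V,t \right)} = 1 + \frac{9}{V}$ ($N{\left(V,t \right)} = \frac{9}{V} + 1 = 1 + \frac{9}{V}$)
$M{\left(k \right)} = \frac{15 - k}{6 - k}$ ($M{\left(k \right)} = \frac{9 + \left(6 + k \left(-1\right)\right)}{6 + k \left(-1\right)} = \frac{9 - \left(-6 + k\right)}{6 - k} = \frac{15 - k}{6 - k}$)
$\frac{421801}{-216004 - M{\left(675 \right)}} = \frac{421801}{-216004 - \frac{15 - 675}{6 - 675}} = \frac{421801}{-216004 - \frac{1}{-669} \left(-660\right)} = \frac{421801}{-216004 - \left(- \frac{1}{669}\right) \left(-660\right)} = \frac{421801}{-216004 - \frac{220}{223}} = \frac{421801}{- \frac{48169112}{223}} = 421801 \left(- \frac{223}{48169112}\right) = - \frac{94061623}{48169112}$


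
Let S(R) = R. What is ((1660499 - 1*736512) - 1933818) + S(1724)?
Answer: -1008107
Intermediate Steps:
((1660499 - 1*736512) - 1933818) + S(1724) = ((1660499 - 1*736512) - 1933818) + 1724 = ((1660499 - 736512) - 1933818) + 1724 = (923987 - 1933818) + 1724 = -1009831 + 1724 = -1008107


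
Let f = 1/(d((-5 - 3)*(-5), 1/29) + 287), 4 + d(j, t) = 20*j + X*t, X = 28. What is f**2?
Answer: 841/988159225 ≈ 8.5108e-7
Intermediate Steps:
d(j, t) = -4 + 20*j + 28*t (d(j, t) = -4 + (20*j + 28*t) = -4 + 20*j + 28*t)
f = 29/31435 (f = 1/((-4 + 20*((-5 - 3)*(-5)) + 28/29) + 287) = 1/((-4 + 20*(-8*(-5)) + 28*(1/29)) + 287) = 1/((-4 + 20*40 + 28/29) + 287) = 1/((-4 + 800 + 28/29) + 287) = 1/(23112/29 + 287) = 1/(31435/29) = 29/31435 ≈ 0.00092254)
f**2 = (29/31435)**2 = 841/988159225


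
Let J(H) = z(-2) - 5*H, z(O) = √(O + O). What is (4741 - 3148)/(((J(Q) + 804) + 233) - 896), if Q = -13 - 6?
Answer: 93987/13925 - 1593*I/27850 ≈ 6.7495 - 0.057199*I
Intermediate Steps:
z(O) = √2*√O (z(O) = √(2*O) = √2*√O)
Q = -19 (Q = -13 - 1*6 = -13 - 6 = -19)
J(H) = -5*H + 2*I (J(H) = √2*√(-2) - 5*H = √2*(I*√2) - 5*H = 2*I - 5*H = -5*H + 2*I)
(4741 - 3148)/(((J(Q) + 804) + 233) - 896) = (4741 - 3148)/((((-5*(-19) + 2*I) + 804) + 233) - 896) = 1593/((((95 + 2*I) + 804) + 233) - 896) = 1593/(((899 + 2*I) + 233) - 896) = 1593/((1132 + 2*I) - 896) = 1593/(236 + 2*I) = 1593*((236 - 2*I)/55700) = 1593*(236 - 2*I)/55700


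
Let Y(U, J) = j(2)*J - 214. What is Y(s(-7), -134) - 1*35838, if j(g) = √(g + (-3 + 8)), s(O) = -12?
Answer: -36052 - 134*√7 ≈ -36407.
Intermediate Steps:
j(g) = √(5 + g) (j(g) = √(g + 5) = √(5 + g))
Y(U, J) = -214 + J*√7 (Y(U, J) = √(5 + 2)*J - 214 = √7*J - 214 = J*√7 - 214 = -214 + J*√7)
Y(s(-7), -134) - 1*35838 = (-214 - 134*√7) - 1*35838 = (-214 - 134*√7) - 35838 = -36052 - 134*√7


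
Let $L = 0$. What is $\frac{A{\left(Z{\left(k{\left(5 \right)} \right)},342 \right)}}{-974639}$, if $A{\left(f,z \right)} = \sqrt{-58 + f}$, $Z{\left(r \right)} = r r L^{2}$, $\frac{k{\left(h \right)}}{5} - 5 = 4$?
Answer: $- \frac{i \sqrt{58}}{974639} \approx - 7.8139 \cdot 10^{-6} i$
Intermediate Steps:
$k{\left(h \right)} = 45$ ($k{\left(h \right)} = 25 + 5 \cdot 4 = 25 + 20 = 45$)
$Z{\left(r \right)} = 0$ ($Z{\left(r \right)} = r r 0^{2} = r^{2} \cdot 0 = 0$)
$\frac{A{\left(Z{\left(k{\left(5 \right)} \right)},342 \right)}}{-974639} = \frac{\sqrt{-58 + 0}}{-974639} = \sqrt{-58} \left(- \frac{1}{974639}\right) = i \sqrt{58} \left(- \frac{1}{974639}\right) = - \frac{i \sqrt{58}}{974639}$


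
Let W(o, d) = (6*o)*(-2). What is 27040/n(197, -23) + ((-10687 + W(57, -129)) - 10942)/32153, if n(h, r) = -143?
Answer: -6102153/32153 ≈ -189.78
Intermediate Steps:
W(o, d) = -12*o
27040/n(197, -23) + ((-10687 + W(57, -129)) - 10942)/32153 = 27040/(-143) + ((-10687 - 12*57) - 10942)/32153 = 27040*(-1/143) + ((-10687 - 684) - 10942)*(1/32153) = -2080/11 + (-11371 - 10942)*(1/32153) = -2080/11 - 22313*1/32153 = -2080/11 - 22313/32153 = -6102153/32153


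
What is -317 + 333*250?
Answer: 82933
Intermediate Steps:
-317 + 333*250 = -317 + 83250 = 82933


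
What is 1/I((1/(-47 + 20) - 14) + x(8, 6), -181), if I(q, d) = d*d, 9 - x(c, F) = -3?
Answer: 1/32761 ≈ 3.0524e-5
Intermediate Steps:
x(c, F) = 12 (x(c, F) = 9 - 1*(-3) = 9 + 3 = 12)
I(q, d) = d²
1/I((1/(-47 + 20) - 14) + x(8, 6), -181) = 1/((-181)²) = 1/32761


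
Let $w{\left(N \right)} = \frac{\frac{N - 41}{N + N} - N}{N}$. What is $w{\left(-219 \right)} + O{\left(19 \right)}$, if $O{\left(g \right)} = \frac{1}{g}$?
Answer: $- \frac{865768}{911259} \approx -0.95008$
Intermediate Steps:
$w{\left(N \right)} = \frac{- N + \frac{-41 + N}{2 N}}{N}$ ($w{\left(N \right)} = \frac{\frac{-41 + N}{2 N} - N}{N} = \frac{- N + \frac{-41 + N}{2 N}}{N}$)
$w{\left(-219 \right)} + O{\left(19 \right)} = \frac{-41 - 219 - 2 \left(-219\right)^{2}}{2 \cdot 47961} + \frac{1}{19} = \frac{1}{2} \cdot \frac{1}{47961} \left(-41 - 219 - 95922\right) + \frac{1}{19} = \frac{1}{2} \cdot \frac{1}{47961} \left(-96182\right) + \frac{1}{19} = - \frac{48091}{47961} + \frac{1}{19} = - \frac{865768}{911259}$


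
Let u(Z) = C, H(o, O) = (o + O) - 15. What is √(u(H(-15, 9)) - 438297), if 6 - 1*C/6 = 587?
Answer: 3*I*√49087 ≈ 664.67*I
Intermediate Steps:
H(o, O) = -15 + O + o (H(o, O) = (O + o) - 15 = -15 + O + o)
C = -3486 (C = 36 - 6*587 = 36 - 3522 = -3486)
u(Z) = -3486
√(u(H(-15, 9)) - 438297) = √(-3486 - 438297) = √(-441783) = 3*I*√49087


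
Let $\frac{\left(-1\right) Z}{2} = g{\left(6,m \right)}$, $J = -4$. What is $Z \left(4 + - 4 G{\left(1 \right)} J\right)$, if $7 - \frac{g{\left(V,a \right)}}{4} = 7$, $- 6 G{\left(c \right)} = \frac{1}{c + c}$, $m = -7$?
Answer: $0$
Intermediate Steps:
$G{\left(c \right)} = - \frac{1}{12 c}$ ($G{\left(c \right)} = - \frac{1}{6 \left(c + c\right)} = - \frac{1}{6 \cdot 2 c} = - \frac{\frac{1}{2} \frac{1}{c}}{6} = - \frac{1}{12 c}$)
$g{\left(V,a \right)} = 0$ ($g{\left(V,a \right)} = 28 - 28 = 0$)
$Z = 0$ ($Z = \left(-2\right) 0 = 0$)
$Z \left(4 + - 4 G{\left(1 \right)} J\right) = 0 \left(4 + - 4 \left(- \frac{1}{12 \cdot 1}\right) \left(-4\right)\right) = 0 \left(4 + - 4 \left(\left(- \frac{1}{12}\right) 1\right) \left(-4\right)\right) = 0 \left(4 + \left(-4\right) \left(- \frac{1}{12}\right) \left(-4\right)\right) = 0 \left(4 + \frac{1}{3} \left(-4\right)\right) = 0 \left(4 - \frac{4}{3}\right) = 0 \cdot \frac{8}{3} = 0$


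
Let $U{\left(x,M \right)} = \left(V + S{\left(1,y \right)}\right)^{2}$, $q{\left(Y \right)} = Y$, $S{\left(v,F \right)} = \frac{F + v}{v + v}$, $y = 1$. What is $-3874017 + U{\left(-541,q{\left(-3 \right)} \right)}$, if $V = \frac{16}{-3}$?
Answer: $- \frac{34865984}{9} \approx -3.874 \cdot 10^{6}$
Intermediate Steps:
$S{\left(v,F \right)} = \frac{F + v}{2 v}$
$V = - \frac{16}{3}$ ($V = 16 \left(- \frac{1}{3}\right) = - \frac{16}{3} \approx -5.3333$)
$U{\left(x,M \right)} = \frac{169}{9}$ ($U{\left(x,M \right)} = \left(- \frac{16}{3} + \frac{1 + 1}{2 \cdot 1}\right)^{2} = \left(- \frac{16}{3} + \frac{1}{2} \cdot 1 \cdot 2\right)^{2} = \left(- \frac{16}{3} + 1\right)^{2} = \left(- \frac{13}{3}\right)^{2} = \frac{169}{9}$)
$-3874017 + U{\left(-541,q{\left(-3 \right)} \right)} = -3874017 + \frac{169}{9} = - \frac{34865984}{9}$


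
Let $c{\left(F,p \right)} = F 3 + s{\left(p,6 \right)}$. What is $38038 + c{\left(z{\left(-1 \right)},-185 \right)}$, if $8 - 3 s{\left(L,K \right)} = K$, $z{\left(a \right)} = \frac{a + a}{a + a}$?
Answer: $\frac{114125}{3} \approx 38042.0$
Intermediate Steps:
$z{\left(a \right)} = 1$ ($z{\left(a \right)} = \frac{2 a}{2 a} = 2 a \frac{1}{2 a} = 1$)
$s{\left(L,K \right)} = \frac{8}{3} - \frac{K}{3}$
$c{\left(F,p \right)} = \frac{2}{3} + 3 F$ ($c{\left(F,p \right)} = F 3 + \left(\frac{8}{3} - 2\right) = 3 F + \left(\frac{8}{3} - 2\right) = 3 F + \frac{2}{3} = \frac{2}{3} + 3 F$)
$38038 + c{\left(z{\left(-1 \right)},-185 \right)} = 38038 + \left(\frac{2}{3} + 3 \cdot 1\right) = 38038 + \left(\frac{2}{3} + 3\right) = 38038 + \frac{11}{3} = \frac{114125}{3}$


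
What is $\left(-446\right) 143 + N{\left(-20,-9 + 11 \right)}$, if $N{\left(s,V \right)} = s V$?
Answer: $-63818$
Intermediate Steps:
$N{\left(s,V \right)} = V s$
$\left(-446\right) 143 + N{\left(-20,-9 + 11 \right)} = \left(-446\right) 143 + \left(-9 + 11\right) \left(-20\right) = -63778 + 2 \left(-20\right) = -63778 - 40 = -63818$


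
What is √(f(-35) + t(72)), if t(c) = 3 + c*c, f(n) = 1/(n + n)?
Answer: √25416230/70 ≈ 72.021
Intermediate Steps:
f(n) = 1/(2*n)
t(c) = 3 + c²
√(f(-35) + t(72)) = √((½)/(-35) + (3 + 72²)) = √((½)*(-1/35) + (3 + 5184)) = √(-1/70 + 5187) = √(363089/70) = √25416230/70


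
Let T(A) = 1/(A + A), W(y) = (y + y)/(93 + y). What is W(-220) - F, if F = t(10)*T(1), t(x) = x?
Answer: -195/127 ≈ -1.5354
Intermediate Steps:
W(y) = 2*y/(93 + y) (W(y) = (2*y)/(93 + y) = 2*y/(93 + y))
T(A) = 1/(2*A)
F = 5 (F = 10*((1/2)/1) = 10*((1/2)*1) = 10*(1/2) = 5)
W(-220) - F = 2*(-220)/(93 - 220) - 1*5 = 2*(-220)/(-127) - 5 = 2*(-220)*(-1/127) - 5 = 440/127 - 5 = -195/127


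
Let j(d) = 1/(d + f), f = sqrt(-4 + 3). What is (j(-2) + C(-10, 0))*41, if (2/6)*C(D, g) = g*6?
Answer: -82/5 - 41*I/5 ≈ -16.4 - 8.2*I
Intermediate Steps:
C(D, g) = 18*g (C(D, g) = 3*(g*6) = 3*(6*g) = 18*g)
f = I (f = sqrt(-1) = I ≈ 1.0*I)
j(d) = 1/(I + d) (j(d) = 1/(d + I) = 1/(I + d))
(j(-2) + C(-10, 0))*41 = (1/(I - 2) + 18*0)*41 = (1/(-2 + I) + 0)*41 = ((-2 - I)/5 + 0)*41 = ((-2 - I)/5)*41 = 41*(-2 - I)/5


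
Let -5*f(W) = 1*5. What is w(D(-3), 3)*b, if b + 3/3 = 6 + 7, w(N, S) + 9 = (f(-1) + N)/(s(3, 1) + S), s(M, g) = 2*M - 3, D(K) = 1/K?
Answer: -332/3 ≈ -110.67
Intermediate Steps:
f(W) = -1 (f(W) = -5/5 = -1/5*5 = -1)
s(M, g) = -3 + 2*M
w(N, S) = -9 + (-1 + N)/(3 + S) (w(N, S) = -9 + (-1 + N)/((-3 + 2*3) + S) = -9 + (-1 + N)/((-3 + 6) + S) = -9 + (-1 + N)/(3 + S))
b = 12 (b = -1 + (6 + 7) = -1 + 13 = 12)
w(D(-3), 3)*b = ((-28 + 1/(-3) - 9*3)/(3 + 3))*12 = ((-28 - 1/3 - 27)/6)*12 = ((1/6)*(-166/3))*12 = -83/9*12 = -332/3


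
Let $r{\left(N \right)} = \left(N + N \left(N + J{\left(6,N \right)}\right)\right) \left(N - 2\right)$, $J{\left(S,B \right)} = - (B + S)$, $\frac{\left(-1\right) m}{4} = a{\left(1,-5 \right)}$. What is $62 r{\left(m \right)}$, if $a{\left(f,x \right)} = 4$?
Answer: $-89280$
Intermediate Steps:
$m = -16$ ($m = \left(-4\right) 4 = -16$)
$J{\left(S,B \right)} = - B - S$
$r{\left(N \right)} = - 5 N \left(-2 + N\right)$ ($r{\left(N \right)} = \left(N + N \left(N - \left(6 + N\right)\right)\right) \left(N - 2\right) = \left(N + N \left(N - \left(6 + N\right)\right)\right) \left(-2 + N\right) = \left(N + N \left(-6\right)\right) \left(-2 + N\right) = \left(N - 6 N\right) \left(-2 + N\right) = - 5 N \left(-2 + N\right)$)
$62 r{\left(m \right)} = 62 \cdot 5 \left(-16\right) \left(2 - -16\right) = 62 \cdot 5 \left(-16\right) \left(2 + 16\right) = 62 \cdot 5 \left(-16\right) 18 = 62 \left(-1440\right) = -89280$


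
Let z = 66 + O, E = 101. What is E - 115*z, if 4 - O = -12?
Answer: -9329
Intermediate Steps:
O = 16 (O = 4 - 1*(-12) = 4 + 12 = 16)
z = 82 (z = 66 + 16 = 82)
E - 115*z = 101 - 115*82 = 101 - 9430 = -9329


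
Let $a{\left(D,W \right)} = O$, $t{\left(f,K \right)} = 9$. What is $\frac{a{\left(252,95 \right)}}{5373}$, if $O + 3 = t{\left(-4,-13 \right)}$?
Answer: $\frac{2}{1791} \approx 0.0011167$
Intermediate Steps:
$O = 6$ ($O = -3 + 9 = 6$)
$a{\left(D,W \right)} = 6$
$\frac{a{\left(252,95 \right)}}{5373} = \frac{6}{5373} = 6 \cdot \frac{1}{5373} = \frac{2}{1791}$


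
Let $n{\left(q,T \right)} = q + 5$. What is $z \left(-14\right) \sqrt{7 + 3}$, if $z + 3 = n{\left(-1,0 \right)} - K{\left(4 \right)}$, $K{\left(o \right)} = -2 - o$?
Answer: $- 98 \sqrt{10} \approx -309.9$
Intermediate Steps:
$n{\left(q,T \right)} = 5 + q$
$z = 7$ ($z = -3 + \left(\left(5 - 1\right) - \left(-2 - 4\right)\right) = -3 + \left(4 - \left(-2 - 4\right)\right) = -3 + \left(4 - -6\right) = -3 + \left(4 + 6\right) = -3 + 10 = 7$)
$z \left(-14\right) \sqrt{7 + 3} = 7 \left(-14\right) \sqrt{7 + 3} = - 98 \sqrt{10}$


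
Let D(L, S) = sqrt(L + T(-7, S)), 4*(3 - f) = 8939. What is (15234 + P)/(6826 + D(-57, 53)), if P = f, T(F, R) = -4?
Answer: 177506717/93188674 - 52009*I*sqrt(61)/186377348 ≈ 1.9048 - 0.0021795*I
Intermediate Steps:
f = -8927/4 (f = 3 - 1/4*8939 = 3 - 8939/4 = -8927/4 ≈ -2231.8)
P = -8927/4 ≈ -2231.8
D(L, S) = sqrt(-4 + L) (D(L, S) = sqrt(L - 4) = sqrt(-4 + L))
(15234 + P)/(6826 + D(-57, 53)) = (15234 - 8927/4)/(6826 + sqrt(-4 - 57)) = 52009/(4*(6826 + sqrt(-61))) = 52009/(4*(6826 + I*sqrt(61)))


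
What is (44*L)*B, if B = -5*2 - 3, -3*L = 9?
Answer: 1716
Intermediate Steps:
L = -3 (L = -⅓*9 = -3)
B = -13 (B = -10 - 3 = -13)
(44*L)*B = (44*(-3))*(-13) = -132*(-13) = 1716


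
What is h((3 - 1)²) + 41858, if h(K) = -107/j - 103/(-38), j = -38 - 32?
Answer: 27838389/665 ≈ 41862.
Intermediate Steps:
j = -70
h(K) = 2819/665 (h(K) = -107/(-70) - 103/(-38) = -107*(-1/70) - 103*(-1/38) = 107/70 + 103/38 = 2819/665)
h((3 - 1)²) + 41858 = 2819/665 + 41858 = 27838389/665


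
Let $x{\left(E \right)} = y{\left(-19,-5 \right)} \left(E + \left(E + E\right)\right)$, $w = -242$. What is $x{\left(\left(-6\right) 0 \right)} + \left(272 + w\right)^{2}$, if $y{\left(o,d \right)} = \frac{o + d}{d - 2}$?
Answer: $900$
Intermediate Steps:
$y{\left(o,d \right)} = \frac{d + o}{-2 + d}$
$x{\left(E \right)} = \frac{72 E}{7}$ ($x{\left(E \right)} = \frac{-5 - 19}{-2 - 5} \left(E + \left(E + E\right)\right) = \frac{1}{-7} \left(-24\right) \left(E + 2 E\right) = \left(- \frac{1}{7}\right) \left(-24\right) 3 E = \frac{24 \cdot 3 E}{7} = \frac{72 E}{7}$)
$x{\left(\left(-6\right) 0 \right)} + \left(272 + w\right)^{2} = \frac{72 \left(\left(-6\right) 0\right)}{7} + \left(272 - 242\right)^{2} = \frac{72}{7} \cdot 0 + 30^{2} = 0 + 900 = 900$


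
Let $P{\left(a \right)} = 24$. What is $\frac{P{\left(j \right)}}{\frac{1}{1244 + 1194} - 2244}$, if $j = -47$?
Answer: $- \frac{58512}{5470871} \approx -0.010695$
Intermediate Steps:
$\frac{P{\left(j \right)}}{\frac{1}{1244 + 1194} - 2244} = \frac{24}{\frac{1}{1244 + 1194} - 2244} = \frac{24}{\frac{1}{2438} - 2244} = \frac{24}{- \frac{5470871}{2438}} = 24 \left(- \frac{2438}{5470871}\right) = - \frac{58512}{5470871}$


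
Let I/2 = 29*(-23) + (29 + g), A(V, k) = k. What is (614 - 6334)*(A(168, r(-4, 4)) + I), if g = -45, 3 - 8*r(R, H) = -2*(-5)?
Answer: 7818525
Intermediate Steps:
r(R, H) = -7/8 (r(R, H) = 3/8 - (-1)*(-5)/4 = 3/8 - 1/8*10 = 3/8 - 5/4 = -7/8)
I = -1366 (I = 2*(29*(-23) + (29 - 45)) = 2*(-667 - 16) = 2*(-683) = -1366)
(614 - 6334)*(A(168, r(-4, 4)) + I) = (614 - 6334)*(-7/8 - 1366) = -5720*(-10935/8) = 7818525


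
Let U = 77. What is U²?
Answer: 5929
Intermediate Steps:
U² = 77² = 5929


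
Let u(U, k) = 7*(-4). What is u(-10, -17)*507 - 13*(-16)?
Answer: -13988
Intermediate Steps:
u(U, k) = -28
u(-10, -17)*507 - 13*(-16) = -28*507 - 13*(-16) = -14196 + 208 = -13988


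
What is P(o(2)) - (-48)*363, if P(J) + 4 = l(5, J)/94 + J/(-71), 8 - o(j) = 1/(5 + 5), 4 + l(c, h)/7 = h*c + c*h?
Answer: 290744031/16685 ≈ 17425.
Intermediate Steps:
l(c, h) = -28 + 14*c*h (l(c, h) = -28 + 7*(h*c + c*h) = -28 + 7*(c*h + c*h) = -28 + 7*(2*c*h) = -28 + 14*c*h)
o(j) = 79/10 (o(j) = 8 - 1/(5 + 5) = 8 - 1/10 = 79/10)
P(J) = -202/47 + 2438*J/3337 (P(J) = -4 + ((-28 + 14*5*J)/94 + J/(-71)) = -4 + ((-28 + 70*J)*(1/94) + J*(-1/71)) = -4 + ((-14/47 + 35*J/47) - J/71) = -4 + (-14/47 + 2438*J/3337) = -202/47 + 2438*J/3337)
P(o(2)) - (-48)*363 = (-202/47 + (2438/3337)*(79/10)) - (-48)*363 = (-202/47 + 96301/16685) - 1*(-17424) = 24591/16685 + 17424 = 290744031/16685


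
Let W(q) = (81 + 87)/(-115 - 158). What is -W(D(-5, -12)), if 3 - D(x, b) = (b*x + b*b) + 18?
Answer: 8/13 ≈ 0.61539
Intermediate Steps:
D(x, b) = -15 - b² - b*x (D(x, b) = 3 - ((b*x + b*b) + 18) = 3 - ((b*x + b²) + 18) = 3 - ((b² + b*x) + 18) = 3 - (18 + b² + b*x) = 3 + (-18 - b² - b*x) = -15 - b² - b*x)
W(q) = -8/13 (W(q) = 168/(-273) = 168*(-1/273) = -8/13)
-W(D(-5, -12)) = -1*(-8/13) = 8/13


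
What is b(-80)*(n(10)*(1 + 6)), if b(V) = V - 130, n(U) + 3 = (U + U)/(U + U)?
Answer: 2940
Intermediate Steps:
n(U) = -2 (n(U) = -3 + (U + U)/(U + U) = -3 + (2*U)/((2*U)) = -3 + (2*U)*(1/(2*U)) = -3 + 1 = -2)
b(V) = -130 + V
b(-80)*(n(10)*(1 + 6)) = (-130 - 80)*(-2*(1 + 6)) = -(-420)*7 = -210*(-14) = 2940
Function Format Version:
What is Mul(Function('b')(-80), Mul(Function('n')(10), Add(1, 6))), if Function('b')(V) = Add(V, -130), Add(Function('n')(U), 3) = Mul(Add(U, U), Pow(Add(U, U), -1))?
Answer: 2940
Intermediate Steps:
Function('n')(U) = -2 (Function('n')(U) = Add(-3, Mul(Add(U, U), Pow(Add(U, U), -1))) = Add(-3, Mul(Mul(2, U), Pow(Mul(2, U), -1))) = Add(-3, Mul(Mul(2, U), Mul(Rational(1, 2), Pow(U, -1)))) = Add(-3, 1) = -2)
Function('b')(V) = Add(-130, V)
Mul(Function('b')(-80), Mul(Function('n')(10), Add(1, 6))) = Mul(Add(-130, -80), Mul(-2, Add(1, 6))) = Mul(-210, Mul(-2, 7)) = Mul(-210, -14) = 2940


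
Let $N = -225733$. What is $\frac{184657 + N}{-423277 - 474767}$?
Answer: $\frac{489}{10691} \approx 0.045739$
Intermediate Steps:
$\frac{184657 + N}{-423277 - 474767} = \frac{184657 - 225733}{-423277 - 474767} = - \frac{41076}{-898044} = \left(-41076\right) \left(- \frac{1}{898044}\right) = \frac{489}{10691}$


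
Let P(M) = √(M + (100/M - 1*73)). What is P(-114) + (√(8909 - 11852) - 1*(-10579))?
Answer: 10579 + 3*I*√327 + I*√610413/57 ≈ 10579.0 + 67.956*I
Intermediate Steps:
P(M) = √(-73 + M + 100/M) (P(M) = √(M + (100/M - 73)) = √(M + (-73 + 100/M)) = √(-73 + M + 100/M))
P(-114) + (√(8909 - 11852) - 1*(-10579)) = √(-73 - 114 + 100/(-114)) + (√(8909 - 11852) - 1*(-10579)) = √(-73 - 114 + 100*(-1/114)) + (√(-2943) + 10579) = √(-73 - 114 - 50/57) + (3*I*√327 + 10579) = √(-10709/57) + (10579 + 3*I*√327) = I*√610413/57 + (10579 + 3*I*√327) = 10579 + 3*I*√327 + I*√610413/57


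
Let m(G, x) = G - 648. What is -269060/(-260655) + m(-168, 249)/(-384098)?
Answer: 609165308/588923907 ≈ 1.0344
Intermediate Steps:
m(G, x) = -648 + G
-269060/(-260655) + m(-168, 249)/(-384098) = -269060/(-260655) + (-648 - 168)/(-384098) = -269060*(-1/260655) - 816*(-1/384098) = 53812/52131 + 24/11297 = 609165308/588923907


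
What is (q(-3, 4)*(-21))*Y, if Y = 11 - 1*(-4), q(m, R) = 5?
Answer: -1575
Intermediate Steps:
Y = 15 (Y = 11 + 4 = 15)
(q(-3, 4)*(-21))*Y = (5*(-21))*15 = -105*15 = -1575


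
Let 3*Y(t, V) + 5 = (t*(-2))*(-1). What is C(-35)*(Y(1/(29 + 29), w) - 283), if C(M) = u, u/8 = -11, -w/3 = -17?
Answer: 726440/29 ≈ 25050.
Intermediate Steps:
w = 51 (w = -3*(-17) = 51)
Y(t, V) = -5/3 + 2*t/3 (Y(t, V) = -5/3 + ((t*(-2))*(-1))/3 = -5/3 + (-2*t*(-1))/3 = -5/3 + (2*t)/3 = -5/3 + 2*t/3)
u = -88 (u = 8*(-11) = -88)
C(M) = -88
C(-35)*(Y(1/(29 + 29), w) - 283) = -88*((-5/3 + 2/(3*(29 + 29))) - 283) = -88*((-5/3 + (⅔)/58) - 283) = -88*((-5/3 + (⅔)*(1/58)) - 283) = -88*((-5/3 + 1/87) - 283) = -88*(-48/29 - 283) = -88*(-8255/29) = 726440/29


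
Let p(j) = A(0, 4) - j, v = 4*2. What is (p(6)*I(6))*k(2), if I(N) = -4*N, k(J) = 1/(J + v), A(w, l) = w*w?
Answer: 72/5 ≈ 14.400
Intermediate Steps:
A(w, l) = w²
v = 8
k(J) = 1/(8 + J) (k(J) = 1/(J + 8) = 1/(8 + J))
p(j) = -j (p(j) = 0² - j = 0 - j = -j)
(p(6)*I(6))*k(2) = ((-1*6)*(-4*6))/(8 + 2) = -6*(-24)/10 = 144*(⅒) = 72/5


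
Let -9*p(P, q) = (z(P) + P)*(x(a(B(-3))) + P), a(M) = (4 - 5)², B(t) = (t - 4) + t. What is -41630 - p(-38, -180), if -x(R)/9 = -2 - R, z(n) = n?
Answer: -373834/9 ≈ -41537.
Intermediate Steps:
B(t) = -4 + 2*t (B(t) = (-4 + t) + t = -4 + 2*t)
a(M) = 1 (a(M) = (-1)² = 1)
x(R) = 18 + 9*R (x(R) = -9*(-2 - R) = 18 + 9*R)
p(P, q) = -2*P*(27 + P)/9 (p(P, q) = -(P + P)*((18 + 9*1) + P)/9 = -2*P*((18 + 9) + P)/9 = -2*P*(27 + P)/9)
-41630 - p(-38, -180) = -41630 - 2*(-38)*(-27 - 1*(-38))/9 = -41630 - 2*(-38)*(-27 + 38)/9 = -41630 - 2*(-38)*11/9 = -41630 - 1*(-836/9) = -41630 + 836/9 = -373834/9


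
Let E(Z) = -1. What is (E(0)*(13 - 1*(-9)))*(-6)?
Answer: 132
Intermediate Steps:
(E(0)*(13 - 1*(-9)))*(-6) = -(13 - 1*(-9))*(-6) = -(13 + 9)*(-6) = -1*22*(-6) = -22*(-6) = 132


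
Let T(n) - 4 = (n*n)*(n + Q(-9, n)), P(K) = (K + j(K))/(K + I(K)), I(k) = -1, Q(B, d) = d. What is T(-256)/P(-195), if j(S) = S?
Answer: -3288333944/195 ≈ -1.6863e+7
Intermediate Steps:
P(K) = 2*K/(-1 + K) (P(K) = (K + K)/(K - 1) = (2*K)/(-1 + K) = 2*K/(-1 + K))
T(n) = 4 + 2*n³ (T(n) = 4 + (n*n)*(n + n) = 4 + n²*(2*n) = 4 + 2*n³)
T(-256)/P(-195) = (4 + 2*(-256)³)/((2*(-195)/(-1 - 195))) = (4 + 2*(-16777216))/((2*(-195)/(-196))) = (4 - 33554432)/((2*(-195)*(-1/196))) = -33554428/195/98 = -33554428*98/195 = -3288333944/195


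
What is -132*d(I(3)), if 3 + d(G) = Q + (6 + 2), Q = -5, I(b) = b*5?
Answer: 0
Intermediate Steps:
I(b) = 5*b
d(G) = 0 (d(G) = -3 + (-5 + (6 + 2)) = -3 + (-5 + 8) = -3 + 3 = 0)
-132*d(I(3)) = -132*0 = 0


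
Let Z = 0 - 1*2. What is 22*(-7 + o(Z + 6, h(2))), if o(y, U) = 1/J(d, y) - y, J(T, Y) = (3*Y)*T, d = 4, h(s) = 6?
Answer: -5797/24 ≈ -241.54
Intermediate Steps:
J(T, Y) = 3*T*Y
Z = -2 (Z = 0 - 2 = -2)
o(y, U) = -y + 1/(12*y) (o(y, U) = 1/(3*4*y) - y = 1/(12*y) - y = -y + 1/(12*y))
22*(-7 + o(Z + 6, h(2))) = 22*(-7 + (-(-2 + 6) + 1/(12*(-2 + 6)))) = 22*(-7 + (-1*4 + (1/12)/4)) = 22*(-7 + (-4 + (1/12)*(¼))) = 22*(-7 + (-4 + 1/48)) = 22*(-7 - 191/48) = 22*(-527/48) = -5797/24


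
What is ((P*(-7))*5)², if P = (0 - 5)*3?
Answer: 275625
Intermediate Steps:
P = -15 (P = -5*3 = -15)
((P*(-7))*5)² = (-15*(-7)*5)² = (105*5)² = 525² = 275625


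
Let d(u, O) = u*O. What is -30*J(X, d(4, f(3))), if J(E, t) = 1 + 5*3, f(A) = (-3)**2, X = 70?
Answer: -480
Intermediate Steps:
f(A) = 9
d(u, O) = O*u
J(E, t) = 16 (J(E, t) = 1 + 15 = 16)
-30*J(X, d(4, f(3))) = -30*16 = -480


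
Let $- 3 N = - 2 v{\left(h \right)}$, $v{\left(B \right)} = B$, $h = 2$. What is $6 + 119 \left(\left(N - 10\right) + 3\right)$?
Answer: $- \frac{2005}{3} \approx -668.33$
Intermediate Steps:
$N = \frac{4}{3}$ ($N = - \frac{\left(-2\right) 2}{3} = \left(- \frac{1}{3}\right) \left(-4\right) = \frac{4}{3} \approx 1.3333$)
$6 + 119 \left(\left(N - 10\right) + 3\right) = 6 + 119 \left(\left(\frac{4}{3} - 10\right) + 3\right) = 6 + 119 \left(- \frac{26}{3} + 3\right) = 6 + 119 \left(- \frac{17}{3}\right) = 6 - \frac{2023}{3} = - \frac{2005}{3}$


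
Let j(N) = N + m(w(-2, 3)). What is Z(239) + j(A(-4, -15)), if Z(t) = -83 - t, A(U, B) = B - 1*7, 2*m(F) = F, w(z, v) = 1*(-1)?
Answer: -689/2 ≈ -344.50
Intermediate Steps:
w(z, v) = -1
m(F) = F/2
A(U, B) = -7 + B (A(U, B) = B - 7 = -7 + B)
j(N) = -1/2 + N (j(N) = N + (1/2)*(-1) = N - 1/2 = -1/2 + N)
Z(239) + j(A(-4, -15)) = (-83 - 1*239) + (-1/2 + (-7 - 15)) = (-83 - 239) + (-1/2 - 22) = -322 - 45/2 = -689/2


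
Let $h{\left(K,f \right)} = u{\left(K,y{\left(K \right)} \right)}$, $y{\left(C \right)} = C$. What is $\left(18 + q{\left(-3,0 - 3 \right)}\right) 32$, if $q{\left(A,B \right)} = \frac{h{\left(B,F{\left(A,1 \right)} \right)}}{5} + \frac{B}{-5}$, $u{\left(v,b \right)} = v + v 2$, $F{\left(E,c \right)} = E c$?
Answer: $\frac{2688}{5} \approx 537.6$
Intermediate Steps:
$u{\left(v,b \right)} = 3 v$ ($u{\left(v,b \right)} = v + 2 v = 3 v$)
$h{\left(K,f \right)} = 3 K$
$q{\left(A,B \right)} = \frac{2 B}{5}$ ($q{\left(A,B \right)} = \frac{3 B}{5} + \frac{B}{-5} = 3 B \frac{1}{5} + B \left(- \frac{1}{5}\right) = \frac{3 B}{5} - \frac{B}{5} = \frac{2 B}{5}$)
$\left(18 + q{\left(-3,0 - 3 \right)}\right) 32 = \left(18 + \frac{2 \left(0 - 3\right)}{5}\right) 32 = \left(18 + \frac{2}{5} \left(-3\right)\right) 32 = \left(18 - \frac{6}{5}\right) 32 = \frac{84}{5} \cdot 32 = \frac{2688}{5}$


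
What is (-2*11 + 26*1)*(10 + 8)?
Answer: 72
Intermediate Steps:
(-2*11 + 26*1)*(10 + 8) = (-22 + 26)*18 = 4*18 = 72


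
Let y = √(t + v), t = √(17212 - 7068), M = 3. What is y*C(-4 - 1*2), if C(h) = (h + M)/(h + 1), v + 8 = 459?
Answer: 3*√(451 + 4*√634)/5 ≈ 14.093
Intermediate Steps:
v = 451 (v = -8 + 459 = 451)
C(h) = (3 + h)/(1 + h) (C(h) = (h + 3)/(h + 1) = (3 + h)/(1 + h))
t = 4*√634 (t = √10144 = 4*√634 ≈ 100.72)
y = √(451 + 4*√634) (y = √(4*√634 + 451) = √(451 + 4*√634) ≈ 23.489)
y*C(-4 - 1*2) = √(451 + 4*√634)*((3 + (-4 - 1*2))/(1 + (-4 - 1*2))) = √(451 + 4*√634)*((3 + (-4 - 2))/(1 + (-4 - 2))) = √(451 + 4*√634)*((3 - 6)/(1 - 6)) = √(451 + 4*√634)*(-3/(-5)) = √(451 + 4*√634)*(-⅕*(-3)) = √(451 + 4*√634)*(⅗) = 3*√(451 + 4*√634)/5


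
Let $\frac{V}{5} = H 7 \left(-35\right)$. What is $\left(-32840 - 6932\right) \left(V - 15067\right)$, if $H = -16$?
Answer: $-180286476$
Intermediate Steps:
$V = 19600$ ($V = 5 \left(-16\right) 7 \left(-35\right) = 5 \left(\left(-112\right) \left(-35\right)\right) = 5 \cdot 3920 = 19600$)
$\left(-32840 - 6932\right) \left(V - 15067\right) = \left(-32840 - 6932\right) \left(19600 - 15067\right) = \left(-39772\right) 4533 = -180286476$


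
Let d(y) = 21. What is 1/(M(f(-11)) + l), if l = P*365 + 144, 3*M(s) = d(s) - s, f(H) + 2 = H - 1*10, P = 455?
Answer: 3/498701 ≈ 6.0156e-6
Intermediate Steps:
f(H) = -12 + H (f(H) = -2 + (H - 1*10) = -2 + (H - 10) = -2 + (-10 + H) = -12 + H)
M(s) = 7 - s/3 (M(s) = (21 - s)/3 = 7 - s/3)
l = 166219 (l = 455*365 + 144 = 166075 + 144 = 166219)
1/(M(f(-11)) + l) = 1/((7 - (-12 - 11)/3) + 166219) = 1/((7 - ⅓*(-23)) + 166219) = 1/((7 + 23/3) + 166219) = 1/(44/3 + 166219) = 1/(498701/3) = 3/498701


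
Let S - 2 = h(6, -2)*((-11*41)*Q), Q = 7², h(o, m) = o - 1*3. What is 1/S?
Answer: -1/66295 ≈ -1.5084e-5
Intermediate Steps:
h(o, m) = -3 + o (h(o, m) = o - 3 = -3 + o)
Q = 49
S = -66295 (S = 2 + (-3 + 6)*(-11*41*49) = 2 + 3*(-451*49) = 2 + 3*(-22099) = 2 - 66297 = -66295)
1/S = 1/(-66295) = -1/66295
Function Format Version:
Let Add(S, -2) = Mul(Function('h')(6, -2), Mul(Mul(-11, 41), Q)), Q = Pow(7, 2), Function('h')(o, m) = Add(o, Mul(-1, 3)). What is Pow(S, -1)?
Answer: Rational(-1, 66295) ≈ -1.5084e-5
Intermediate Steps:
Function('h')(o, m) = Add(-3, o) (Function('h')(o, m) = Add(o, -3) = Add(-3, o))
Q = 49
S = -66295 (S = Add(2, Mul(Add(-3, 6), Mul(Mul(-11, 41), 49))) = Add(2, Mul(3, Mul(-451, 49))) = Add(2, Mul(3, -22099)) = Add(2, -66297) = -66295)
Pow(S, -1) = Pow(-66295, -1) = Rational(-1, 66295)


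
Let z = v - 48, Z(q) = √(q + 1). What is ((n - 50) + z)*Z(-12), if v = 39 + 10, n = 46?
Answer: -3*I*√11 ≈ -9.9499*I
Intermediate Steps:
Z(q) = √(1 + q)
v = 49
z = 1 (z = 49 - 48 = 1)
((n - 50) + z)*Z(-12) = ((46 - 50) + 1)*√(1 - 12) = (-4 + 1)*√(-11) = -3*I*√11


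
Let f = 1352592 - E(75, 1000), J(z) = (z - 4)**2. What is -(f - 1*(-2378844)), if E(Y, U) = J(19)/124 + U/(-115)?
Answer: -10642075097/2852 ≈ -3.7314e+6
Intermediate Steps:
J(z) = (-4 + z)**2
E(Y, U) = 225/124 - U/115 (E(Y, U) = (-4 + 19)**2/124 + U/(-115) = 15**2*(1/124) + U*(-1/115) = 225*(1/124) - U/115 = 225/124 - U/115)
f = 3857612009/2852 (f = 1352592 - (225/124 - 1/115*1000) = 1352592 - (225/124 - 200/23) = 1352592 - 1*(-19625/2852) = 1352592 + 19625/2852 = 3857612009/2852 ≈ 1.3526e+6)
-(f - 1*(-2378844)) = -(3857612009/2852 - 1*(-2378844)) = -(3857612009/2852 + 2378844) = -1*10642075097/2852 = -10642075097/2852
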